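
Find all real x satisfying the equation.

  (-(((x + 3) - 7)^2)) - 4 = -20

Step 1. [(-(((x + 3) - 7)^2)) - 4 = -20] peel the -4: add 4 from each side ⇒ sub: -(((x + 3) - 7)^2) = -16.
Step 2. [-(((x + 3) - 7)^2) = -16] leading − — multiply by −1. So neg: ((x + 3) - 7)^2 = 16.
Step 3. [((x + 3) - 7)^2 = 16] 16 ≥ 0, LHS is (·)² — take ±√. So sqrt: (x + 3) - 7 = 4 or -4.
Step 4. [(x + 3) - 7 = 4 or -4] peel the -7: add 7 from each side, so sub: x + 3 = 11 or 3.
Step 5. [x + 3 = 11 or 3] subtract 3: x sits inside (… + 3) ⇒ sub: x = 8 or 0.

Answer: x ∈ {0, 8}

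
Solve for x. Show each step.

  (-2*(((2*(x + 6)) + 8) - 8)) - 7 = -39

Step 1. [(-2*(((2*(x + 6)) + 8) - 8)) - 7 = -39] -7 is outermost — add 7 both sides. So sub: -2*(((2*(x + 6)) + 8) - 8) = -32.
Step 2. [-2*(((2*(x + 6)) + 8) - 8) = -32] -2 out front; divide by -2. So div: ((2*(x + 6)) + 8) - 8 = 16.
Step 3. [((2*(x + 6)) + 8) - 8 = 16] -8 is outermost — add 8 both sides ⇒ sub: (2*(x + 6)) + 8 = 24.
Step 4. [(2*(x + 6)) + 8 = 24] 8 comes off first (subtract 8). So sub: 2*(x + 6) = 16.
Step 5. [2*(x + 6) = 16] leading coefficient 2: divide by 2, so div: x + 6 = 8.
Step 6. [x + 6 = 8] subtract 6: x sits inside (… + 6). So sub: x = 2.

Answer: x ∈ {2}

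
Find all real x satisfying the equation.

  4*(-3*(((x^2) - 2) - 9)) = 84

Step 1. [4*(-3*(((x^2) - 2) - 9)) = 84] leading coefficient 4: divide by 4 ⇒ div: -3*(((x^2) - 2) - 9) = 21.
Step 2. [-3*(((x^2) - 2) - 9) = 21] -3 out front; divide by -3, so div: ((x^2) - 2) - 9 = -7.
Step 3. [((x^2) - 2) - 9 = -7] the outer -9 inverts by adding 9, so sub: (x^2) - 2 = 2.
Step 4. [(x^2) - 2 = 2] 2 comes off first (add 2) ⇒ sub: x^2 = 4.
Step 5. [x^2 = 4] √ both sides: 4 ≥ 0 gives two branches. So sqrt: x = 2 or -2.

Answer: x ∈ {-2, 2}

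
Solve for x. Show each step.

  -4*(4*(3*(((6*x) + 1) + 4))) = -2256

Step 1. [-4*(4*(3*(((6*x) + 1) + 4))) = -2256] -4·(inner) — divide through by -4 ⇒ div: 4*(3*(((6*x) + 1) + 4)) = 564.
Step 2. [4*(3*(((6*x) + 1) + 4)) = 564] 4 out front; divide by 4 ⇒ div: 3*(((6*x) + 1) + 4) = 141.
Step 3. [3*(((6*x) + 1) + 4) = 141] 3 out front; divide by 3 ⇒ div: ((6*x) + 1) + 4 = 47.
Step 4. [((6*x) + 1) + 4 = 47] 4 comes off first (subtract 4), so sub: (6*x) + 1 = 43.
Step 5. [(6*x) + 1 = 43] the outer +1 inverts by subtracting 1, so sub: 6*x = 42.
Step 6. [6*x = 42] 6·(inner) — divide through by 6. So div: x = 7.

Answer: x ∈ {7}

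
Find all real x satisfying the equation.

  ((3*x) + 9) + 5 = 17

Step 1. [((3*x) + 9) + 5 = 17] the outer +5 inverts by subtracting 5 ⇒ sub: (3*x) + 9 = 12.
Step 2. [(3*x) + 9 = 12] 3 divides every term; factor it out ⇒ factor: x + 3 = 4.
Step 3. [x + 3 = 4] 3 comes off first (subtract 3), so sub: x = 1.

Answer: x ∈ {1}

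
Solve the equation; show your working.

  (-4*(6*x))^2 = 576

Step 1. [(-4*(6*x))^2 = 576] 576 ≥ 0, LHS is (·)² — take ±√ ⇒ sqrt: -4*(6*x) = 24 or -24.
Step 2. [-4*(6*x) = 24 or -24] LHS = -4·(…); ÷-4 both sides ⇒ div: 6*x = -6 or 6.
Step 3. [6*x = -6 or 6] LHS = 6·(…); ÷6 both sides, so div: x = -1 or 1.

Answer: x ∈ {-1, 1}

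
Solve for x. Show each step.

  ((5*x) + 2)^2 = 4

Step 1. [((5*x) + 2)^2 = 4] 4 ≥ 0, LHS is (·)² — take ±√ ⇒ sqrt: (5*x) + 2 = 2 or -2.
Step 2. [(5*x) + 2 = 2 or -2] subtract 2: x sits inside (… + 2) ⇒ sub: 5*x = 0 or -4.
Step 3. [5*x = 0 or -4] leading coefficient 5: divide by 5, so div: x = 0 or -4/5.

Answer: x ∈ {-4/5, 0}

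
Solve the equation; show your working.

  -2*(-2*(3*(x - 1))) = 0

Step 1. [-2*(-2*(3*(x - 1))) = 0] leading coefficient -2: divide by -2 ⇒ div: -2*(3*(x - 1)) = 0.
Step 2. [-2*(3*(x - 1)) = 0] -2·(inner) — divide through by -2. So div: 3*(x - 1) = 0.
Step 3. [3*(x - 1) = 0] 3 out front; divide by 3 ⇒ div: x - 1 = 0.
Step 4. [x - 1 = 0] the outer -1 inverts by adding 1. So sub: x = 1.

Answer: x ∈ {1}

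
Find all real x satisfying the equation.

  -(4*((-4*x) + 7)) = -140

Step 1. [-(4*((-4*x) + 7)) = -140] leading − — multiply by −1 ⇒ neg: 4*((-4*x) + 7) = 140.
Step 2. [4*((-4*x) + 7) = 140] LHS = 4·(…); ÷4 both sides, so div: (-4*x) + 7 = 35.
Step 3. [(-4*x) + 7 = 35] 7 comes off first (subtract 7) ⇒ sub: -4*x = 28.
Step 4. [-4*x = 28] divide by the outer -4 ⇒ div: x = -7.

Answer: x ∈ {-7}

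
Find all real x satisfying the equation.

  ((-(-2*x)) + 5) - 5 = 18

Step 1. [((-(-2*x)) + 5) - 5 = 18] the outer -5 inverts by adding 5. So sub: (-(-2*x)) + 5 = 23.
Step 2. [(-(-2*x)) + 5 = 23] +5 is outermost — subtract 5 both sides, so sub: -(-2*x) = 18.
Step 3. [-(-2*x) = 18] leading − — multiply by −1. So neg: -2*x = -18.
Step 4. [-2*x = -18] divide by the outer -2, so div: x = 9.

Answer: x ∈ {9}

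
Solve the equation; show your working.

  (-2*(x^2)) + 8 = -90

Step 1. [(-2*(x^2)) + 8 = -90] the outer +8 inverts by subtracting 8 ⇒ sub: -2*(x^2) = -98.
Step 2. [-2*(x^2) = -98] leading coefficient -2: divide by -2, so div: x^2 = 49.
Step 3. [x^2 = 49] LHS squared, RHS 49 ≥ 0: apply √ (±), so sqrt: x = 7 or -7.

Answer: x ∈ {-7, 7}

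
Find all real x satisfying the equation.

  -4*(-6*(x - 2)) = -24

Step 1. [-4*(-6*(x - 2)) = -24] leading coefficient -4: divide by -4 ⇒ div: -6*(x - 2) = 6.
Step 2. [-6*(x - 2) = 6] leading coefficient -6: divide by -6. So div: x - 2 = -1.
Step 3. [x - 2 = -1] the outer -2 inverts by adding 2. So sub: x = 1.

Answer: x ∈ {1}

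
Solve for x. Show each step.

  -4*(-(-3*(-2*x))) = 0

Step 1. [-4*(-(-3*(-2*x))) = 0] leading coefficient -4: divide by -4, so div: -(-3*(-2*x)) = 0.
Step 2. [-(-3*(-2*x)) = 0] leading − — multiply by −1, so neg: -3*(-2*x) = 0.
Step 3. [-3*(-2*x) = 0] -3 out front; divide by -3 ⇒ div: -2*x = 0.
Step 4. [-2*x = 0] -2 out front; divide by -2, so div: x = 0.

Answer: x ∈ {0}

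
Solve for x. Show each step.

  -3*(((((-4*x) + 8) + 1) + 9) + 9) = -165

Step 1. [-3*(((((-4*x) + 8) + 1) + 9) + 9) = -165] divide by the outer -3. So div: ((((-4*x) + 8) + 1) + 9) + 9 = 55.
Step 2. [((((-4*x) + 8) + 1) + 9) + 9 = 55] subtract 9: x sits inside (… + 9) ⇒ sub: (((-4*x) + 8) + 1) + 9 = 46.
Step 3. [(((-4*x) + 8) + 1) + 9 = 46] +9 is outermost — subtract 9 both sides. So sub: ((-4*x) + 8) + 1 = 37.
Step 4. [((-4*x) + 8) + 1 = 37] subtract 1: x sits inside (… + 1). So sub: (-4*x) + 8 = 36.
Step 5. [(-4*x) + 8 = 36] +8 is outermost — subtract 8 both sides ⇒ sub: -4*x = 28.
Step 6. [-4*x = 28] divide by the outer -4 ⇒ div: x = -7.

Answer: x ∈ {-7}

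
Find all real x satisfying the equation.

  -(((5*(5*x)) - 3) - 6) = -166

Step 1. [-(((5*(5*x)) - 3) - 6) = -166] leading − — multiply by −1 ⇒ neg: ((5*(5*x)) - 3) - 6 = 166.
Step 2. [((5*(5*x)) - 3) - 6 = 166] peel the -6: add 6 from each side, so sub: (5*(5*x)) - 3 = 172.
Step 3. [(5*(5*x)) - 3 = 172] add 3: x sits inside (… - 3) ⇒ sub: 5*(5*x) = 175.
Step 4. [5*(5*x) = 175] LHS = 5·(…); ÷5 both sides. So div: 5*x = 35.
Step 5. [5*x = 35] divide by the outer 5, so div: x = 7.

Answer: x ∈ {7}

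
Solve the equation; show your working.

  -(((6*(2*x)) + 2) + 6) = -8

Step 1. [-(((6*(2*x)) + 2) + 6) = -8] leading − — multiply by −1 ⇒ neg: ((6*(2*x)) + 2) + 6 = 8.
Step 2. [((6*(2*x)) + 2) + 6 = 8] peel the +6: subtract 6 from each side ⇒ sub: (6*(2*x)) + 2 = 2.
Step 3. [(6*(2*x)) + 2 = 2] the outer +2 inverts by subtracting 2 ⇒ sub: 6*(2*x) = 0.
Step 4. [6*(2*x) = 0] divide by the outer 6, so div: 2*x = 0.
Step 5. [2*x = 0] LHS = 2·(…); ÷2 both sides. So div: x = 0.

Answer: x ∈ {0}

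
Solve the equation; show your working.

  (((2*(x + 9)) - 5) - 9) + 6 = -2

Step 1. [(((2*(x + 9)) - 5) - 9) + 6 = -2] subtract 6: x sits inside (… + 6). So sub: ((2*(x + 9)) - 5) - 9 = -8.
Step 2. [((2*(x + 9)) - 5) - 9 = -8] the outer -9 inverts by adding 9. So sub: (2*(x + 9)) - 5 = 1.
Step 3. [(2*(x + 9)) - 5 = 1] 5 comes off first (add 5). So sub: 2*(x + 9) = 6.
Step 4. [2*(x + 9) = 6] 2 out front; divide by 2 ⇒ div: x + 9 = 3.
Step 5. [x + 9 = 3] +9 is outermost — subtract 9 both sides. So sub: x = -6.

Answer: x ∈ {-6}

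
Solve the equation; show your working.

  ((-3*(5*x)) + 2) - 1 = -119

Step 1. [((-3*(5*x)) + 2) - 1 = -119] the outer -1 inverts by adding 1, so sub: (-3*(5*x)) + 2 = -118.
Step 2. [(-3*(5*x)) + 2 = -118] peel the +2: subtract 2 from each side ⇒ sub: -3*(5*x) = -120.
Step 3. [-3*(5*x) = -120] -3·(inner) — divide through by -3, so div: 5*x = 40.
Step 4. [5*x = 40] LHS = 5·(…); ÷5 both sides, so div: x = 8.

Answer: x ∈ {8}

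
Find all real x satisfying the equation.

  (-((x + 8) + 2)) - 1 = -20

Step 1. [(-((x + 8) + 2)) - 1 = -20] the outer -1 inverts by adding 1. So sub: -((x + 8) + 2) = -19.
Step 2. [-((x + 8) + 2) = -19] flip signs both sides ⇒ neg: (x + 8) + 2 = 19.
Step 3. [(x + 8) + 2 = 19] peel the +2: subtract 2 from each side, so sub: x + 8 = 17.
Step 4. [x + 8 = 17] the outer +8 inverts by subtracting 8, so sub: x = 9.

Answer: x ∈ {9}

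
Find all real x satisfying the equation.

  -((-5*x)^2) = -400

Step 1. [-((-5*x)^2) = -400] LHS negated; negate both sides ⇒ neg: (-5*x)^2 = 400.
Step 2. [(-5*x)^2 = 400] LHS squared, RHS 400 ≥ 0: apply √ (±) ⇒ sqrt: -5*x = 20 or -20.
Step 3. [-5*x = 20 or -20] leading coefficient -5: divide by -5. So div: x = -4 or 4.

Answer: x ∈ {-4, 4}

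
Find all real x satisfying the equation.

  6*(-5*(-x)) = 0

Step 1. [6*(-5*(-x)) = 0] 6 out front; divide by 6. So div: -5*(-x) = 0.
Step 2. [-5*(-x) = 0] -5 out front; divide by -5 ⇒ div: -x = 0.
Step 3. [-x = 0] leading − — multiply by −1. So neg: x = 0.

Answer: x ∈ {0}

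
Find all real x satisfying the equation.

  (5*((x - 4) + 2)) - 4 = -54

Step 1. [(5*((x - 4) + 2)) - 4 = -54] -4 is outermost — add 4 both sides. So sub: 5*((x - 4) + 2) = -50.
Step 2. [5*((x - 4) + 2) = -50] 5 out front; divide by 5 ⇒ div: (x - 4) + 2 = -10.
Step 3. [(x - 4) + 2 = -10] peel the +2: subtract 2 from each side. So sub: x - 4 = -12.
Step 4. [x - 4 = -12] the outer -4 inverts by adding 4, so sub: x = -8.

Answer: x ∈ {-8}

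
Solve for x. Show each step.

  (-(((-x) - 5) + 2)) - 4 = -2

Step 1. [(-(((-x) - 5) + 2)) - 4 = -2] add 4: x sits inside (… - 4), so sub: -(((-x) - 5) + 2) = 2.
Step 2. [-(((-x) - 5) + 2) = 2] leading − — multiply by −1, so neg: ((-x) - 5) + 2 = -2.
Step 3. [((-x) - 5) + 2 = -2] +2 is outermost — subtract 2 both sides. So sub: (-x) - 5 = -4.
Step 4. [(-x) - 5 = -4] -5 is outermost — add 5 both sides. So sub: -x = 1.
Step 5. [-x = 1] flip signs both sides. So neg: x = -1.

Answer: x ∈ {-1}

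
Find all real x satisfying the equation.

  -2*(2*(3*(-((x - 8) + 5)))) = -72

Step 1. [-2*(2*(3*(-((x - 8) + 5)))) = -72] -2·(inner) — divide through by -2, so div: 2*(3*(-((x - 8) + 5))) = 36.
Step 2. [2*(3*(-((x - 8) + 5))) = 36] leading coefficient 2: divide by 2, so div: 3*(-((x - 8) + 5)) = 18.
Step 3. [3*(-((x - 8) + 5)) = 18] divide by the outer 3 ⇒ div: -((x - 8) + 5) = 6.
Step 4. [-((x - 8) + 5) = 6] leading − — multiply by −1 ⇒ neg: (x - 8) + 5 = -6.
Step 5. [(x - 8) + 5 = -6] +5 is outermost — subtract 5 both sides. So sub: x - 8 = -11.
Step 6. [x - 8 = -11] the outer -8 inverts by adding 8. So sub: x = -3.

Answer: x ∈ {-3}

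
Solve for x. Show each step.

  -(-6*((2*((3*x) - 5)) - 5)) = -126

Step 1. [-(-6*((2*((3*x) - 5)) - 5)) = -126] leading − — multiply by −1 ⇒ neg: -6*((2*((3*x) - 5)) - 5) = 126.
Step 2. [-6*((2*((3*x) - 5)) - 5) = 126] -6·(inner) — divide through by -6 ⇒ div: (2*((3*x) - 5)) - 5 = -21.
Step 3. [(2*((3*x) - 5)) - 5 = -21] -5 is outermost — add 5 both sides. So sub: 2*((3*x) - 5) = -16.
Step 4. [2*((3*x) - 5) = -16] 2·(inner) — divide through by 2 ⇒ div: (3*x) - 5 = -8.
Step 5. [(3*x) - 5 = -8] add 5: x sits inside (… - 5). So sub: 3*x = -3.
Step 6. [3*x = -3] 3·(inner) — divide through by 3, so div: x = -1.

Answer: x ∈ {-1}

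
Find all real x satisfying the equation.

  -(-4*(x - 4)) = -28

Step 1. [-(-4*(x - 4)) = -28] flip signs both sides. So neg: -4*(x - 4) = 28.
Step 2. [-4*(x - 4) = 28] -4·(inner) — divide through by -4 ⇒ div: x - 4 = -7.
Step 3. [x - 4 = -7] add 4: x sits inside (… - 4) ⇒ sub: x = -3.

Answer: x ∈ {-3}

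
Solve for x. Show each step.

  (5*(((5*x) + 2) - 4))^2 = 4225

Step 1. [(5*(((5*x) + 2) - 4))^2 = 4225] √ both sides: 4225 ≥ 0 gives two branches ⇒ sqrt: 5*(((5*x) + 2) - 4) = 65 or -65.
Step 2. [5*(((5*x) + 2) - 4) = 65 or -65] divide by the outer 5. So div: ((5*x) + 2) - 4 = 13 or -13.
Step 3. [((5*x) + 2) - 4 = 13 or -13] -4 is outermost — add 4 both sides. So sub: (5*x) + 2 = 17 or -9.
Step 4. [(5*x) + 2 = 17 or -9] peel the +2: subtract 2 from each side, so sub: 5*x = 15 or -11.
Step 5. [5*x = 15 or -11] 5 out front; divide by 5, so div: x = 3 or -11/5.

Answer: x ∈ {-11/5, 3}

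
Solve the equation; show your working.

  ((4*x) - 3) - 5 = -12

Step 1. [((4*x) - 3) - 5 = -12] add 5: x sits inside (… - 5) ⇒ sub: (4*x) - 3 = -7.
Step 2. [(4*x) - 3 = -7] add 3: x sits inside (… - 3). So sub: 4*x = -4.
Step 3. [4*x = -4] LHS = 4·(…); ÷4 both sides, so div: x = -1.

Answer: x ∈ {-1}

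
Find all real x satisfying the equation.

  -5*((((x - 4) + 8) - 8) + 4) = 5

Step 1. [-5*((((x - 4) + 8) - 8) + 4) = 5] -5·(inner) — divide through by -5. So div: (((x - 4) + 8) - 8) + 4 = -1.
Step 2. [(((x - 4) + 8) - 8) + 4 = -1] the outer +4 inverts by subtracting 4 ⇒ sub: ((x - 4) + 8) - 8 = -5.
Step 3. [((x - 4) + 8) - 8 = -5] 8 comes off first (add 8), so sub: (x - 4) + 8 = 3.
Step 4. [(x - 4) + 8 = 3] the outer +8 inverts by subtracting 8, so sub: x - 4 = -5.
Step 5. [x - 4 = -5] the outer -4 inverts by adding 4, so sub: x = -1.

Answer: x ∈ {-1}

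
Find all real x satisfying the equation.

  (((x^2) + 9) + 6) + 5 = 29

Step 1. [(((x^2) + 9) + 6) + 5 = 29] the outer +5 inverts by subtracting 5. So sub: ((x^2) + 9) + 6 = 24.
Step 2. [((x^2) + 9) + 6 = 24] the outer +6 inverts by subtracting 6. So sub: (x^2) + 9 = 18.
Step 3. [(x^2) + 9 = 18] peel the +9: subtract 9 from each side, so sub: x^2 = 9.
Step 4. [x^2 = 9] LHS squared, RHS 9 ≥ 0: apply √ (±) ⇒ sqrt: x = 3 or -3.

Answer: x ∈ {-3, 3}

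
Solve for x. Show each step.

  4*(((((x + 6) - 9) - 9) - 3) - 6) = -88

Step 1. [4*(((((x + 6) - 9) - 9) - 3) - 6) = -88] leading coefficient 4: divide by 4 ⇒ div: ((((x + 6) - 9) - 9) - 3) - 6 = -22.
Step 2. [((((x + 6) - 9) - 9) - 3) - 6 = -22] 6 comes off first (add 6) ⇒ sub: (((x + 6) - 9) - 9) - 3 = -16.
Step 3. [(((x + 6) - 9) - 9) - 3 = -16] 3 comes off first (add 3). So sub: ((x + 6) - 9) - 9 = -13.
Step 4. [((x + 6) - 9) - 9 = -13] peel the -9: add 9 from each side ⇒ sub: (x + 6) - 9 = -4.
Step 5. [(x + 6) - 9 = -4] add 9: x sits inside (… - 9) ⇒ sub: x + 6 = 5.
Step 6. [x + 6 = 5] the outer +6 inverts by subtracting 6. So sub: x = -1.

Answer: x ∈ {-1}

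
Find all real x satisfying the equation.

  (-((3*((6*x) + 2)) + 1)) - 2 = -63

Step 1. [(-((3*((6*x) + 2)) + 1)) - 2 = -63] the outer -2 inverts by adding 2. So sub: -((3*((6*x) + 2)) + 1) = -61.
Step 2. [-((3*((6*x) + 2)) + 1) = -61] leading − — multiply by −1, so neg: (3*((6*x) + 2)) + 1 = 61.
Step 3. [(3*((6*x) + 2)) + 1 = 61] 1 comes off first (subtract 1) ⇒ sub: 3*((6*x) + 2) = 60.
Step 4. [3*((6*x) + 2) = 60] 3 out front; divide by 3. So div: (6*x) + 2 = 20.
Step 5. [(6*x) + 2 = 20] subtract 2: x sits inside (… + 2). So sub: 6*x = 18.
Step 6. [6*x = 18] 6 out front; divide by 6. So div: x = 3.

Answer: x ∈ {3}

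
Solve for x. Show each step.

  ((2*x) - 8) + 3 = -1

Step 1. [((2*x) - 8) + 3 = -1] the outer +3 inverts by subtracting 3 ⇒ sub: (2*x) - 8 = -4.
Step 2. [(2*x) - 8 = -4] common factor 2 (LHS and -4) — divide through. So factor: x - 4 = -2.
Step 3. [x - 4 = -2] peel the -4: add 4 from each side ⇒ sub: x = 2.

Answer: x ∈ {2}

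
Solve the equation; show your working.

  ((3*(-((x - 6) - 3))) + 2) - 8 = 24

Step 1. [((3*(-((x - 6) - 3))) + 2) - 8 = 24] -8 is outermost — add 8 both sides, so sub: (3*(-((x - 6) - 3))) + 2 = 32.
Step 2. [(3*(-((x - 6) - 3))) + 2 = 32] 2 comes off first (subtract 2), so sub: 3*(-((x - 6) - 3)) = 30.
Step 3. [3*(-((x - 6) - 3)) = 30] divide by the outer 3 ⇒ div: -((x - 6) - 3) = 10.
Step 4. [-((x - 6) - 3) = 10] leading − — multiply by −1. So neg: (x - 6) - 3 = -10.
Step 5. [(x - 6) - 3 = -10] 3 comes off first (add 3) ⇒ sub: x - 6 = -7.
Step 6. [x - 6 = -7] peel the -6: add 6 from each side. So sub: x = -1.

Answer: x ∈ {-1}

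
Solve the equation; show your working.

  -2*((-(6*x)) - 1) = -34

Step 1. [-2*((-(6*x)) - 1) = -34] leading coefficient -2: divide by -2, so div: (-(6*x)) - 1 = 17.
Step 2. [(-(6*x)) - 1 = 17] the outer -1 inverts by adding 1, so sub: -(6*x) = 18.
Step 3. [-(6*x) = 18] leading − — multiply by −1 ⇒ neg: 6*x = -18.
Step 4. [6*x = -18] LHS = 6·(…); ÷6 both sides, so div: x = -3.

Answer: x ∈ {-3}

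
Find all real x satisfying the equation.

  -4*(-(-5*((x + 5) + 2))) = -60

Step 1. [-4*(-(-5*((x + 5) + 2))) = -60] -4 out front; divide by -4, so div: -(-5*((x + 5) + 2)) = 15.
Step 2. [-(-5*((x + 5) + 2)) = 15] LHS negated; negate both sides, so neg: -5*((x + 5) + 2) = -15.
Step 3. [-5*((x + 5) + 2) = -15] -5 out front; divide by -5. So div: (x + 5) + 2 = 3.
Step 4. [(x + 5) + 2 = 3] subtract 2: x sits inside (… + 2) ⇒ sub: x + 5 = 1.
Step 5. [x + 5 = 1] peel the +5: subtract 5 from each side, so sub: x = -4.

Answer: x ∈ {-4}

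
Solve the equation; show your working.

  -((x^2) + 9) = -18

Step 1. [-((x^2) + 9) = -18] leading − — multiply by −1, so neg: (x^2) + 9 = 18.
Step 2. [(x^2) + 9 = 18] peel the +9: subtract 9 from each side, so sub: x^2 = 9.
Step 3. [x^2 = 9] LHS squared, RHS 9 ≥ 0: apply √ (±). So sqrt: x = 3 or -3.

Answer: x ∈ {-3, 3}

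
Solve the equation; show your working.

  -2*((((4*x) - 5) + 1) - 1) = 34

Step 1. [-2*((((4*x) - 5) + 1) - 1) = 34] LHS = -2·(…); ÷-2 both sides ⇒ div: (((4*x) - 5) + 1) - 1 = -17.
Step 2. [(((4*x) - 5) + 1) - 1 = -17] 1 comes off first (add 1). So sub: ((4*x) - 5) + 1 = -16.
Step 3. [((4*x) - 5) + 1 = -16] 1 comes off first (subtract 1). So sub: (4*x) - 5 = -17.
Step 4. [(4*x) - 5 = -17] -5 is outermost — add 5 both sides, so sub: 4*x = -12.
Step 5. [4*x = -12] leading coefficient 4: divide by 4 ⇒ div: x = -3.

Answer: x ∈ {-3}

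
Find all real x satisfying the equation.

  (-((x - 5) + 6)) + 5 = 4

Step 1. [(-((x - 5) + 6)) + 5 = 4] subtract 5: x sits inside (… + 5). So sub: -((x - 5) + 6) = -1.
Step 2. [-((x - 5) + 6) = -1] LHS negated; negate both sides ⇒ neg: (x - 5) + 6 = 1.
Step 3. [(x - 5) + 6 = 1] subtract 6: x sits inside (… + 6), so sub: x - 5 = -5.
Step 4. [x - 5 = -5] 5 comes off first (add 5), so sub: x = 0.

Answer: x ∈ {0}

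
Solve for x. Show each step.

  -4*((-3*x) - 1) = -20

Step 1. [-4*((-3*x) - 1) = -20] -4·(inner) — divide through by -4 ⇒ div: (-3*x) - 1 = 5.
Step 2. [(-3*x) - 1 = 5] the outer -1 inverts by adding 1. So sub: -3*x = 6.
Step 3. [-3*x = 6] divide by the outer -3, so div: x = -2.

Answer: x ∈ {-2}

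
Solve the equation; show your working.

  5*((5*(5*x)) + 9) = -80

Step 1. [5*((5*(5*x)) + 9) = -80] LHS = 5·(…); ÷5 both sides. So div: (5*(5*x)) + 9 = -16.
Step 2. [(5*(5*x)) + 9 = -16] peel the +9: subtract 9 from each side. So sub: 5*(5*x) = -25.
Step 3. [5*(5*x) = -25] LHS = 5·(…); ÷5 both sides, so div: 5*x = -5.
Step 4. [5*x = -5] 5 out front; divide by 5, so div: x = -1.

Answer: x ∈ {-1}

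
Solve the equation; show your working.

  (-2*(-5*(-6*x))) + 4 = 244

Step 1. [(-2*(-5*(-6*x))) + 4 = 244] -2 divides every term; factor it out. So factor: (-5*(-6*x)) - 2 = -122.
Step 2. [(-5*(-6*x)) - 2 = -122] the outer -2 inverts by adding 2. So sub: -5*(-6*x) = -120.
Step 3. [-5*(-6*x) = -120] -5·(inner) — divide through by -5 ⇒ div: -6*x = 24.
Step 4. [-6*x = 24] -6 out front; divide by -6 ⇒ div: x = -4.

Answer: x ∈ {-4}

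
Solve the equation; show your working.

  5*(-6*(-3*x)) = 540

Step 1. [5*(-6*(-3*x)) = 540] divide by the outer 5 ⇒ div: -6*(-3*x) = 108.
Step 2. [-6*(-3*x) = 108] LHS = -6·(…); ÷-6 both sides, so div: -3*x = -18.
Step 3. [-3*x = -18] leading coefficient -3: divide by -3 ⇒ div: x = 6.

Answer: x ∈ {6}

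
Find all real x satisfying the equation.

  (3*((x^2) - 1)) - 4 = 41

Step 1. [(3*((x^2) - 1)) - 4 = 41] 4 comes off first (add 4). So sub: 3*((x^2) - 1) = 45.
Step 2. [3*((x^2) - 1) = 45] 3 out front; divide by 3. So div: (x^2) - 1 = 15.
Step 3. [(x^2) - 1 = 15] 1 comes off first (add 1). So sub: x^2 = 16.
Step 4. [x^2 = 16] √ both sides: 16 ≥ 0 gives two branches. So sqrt: x = 4 or -4.

Answer: x ∈ {-4, 4}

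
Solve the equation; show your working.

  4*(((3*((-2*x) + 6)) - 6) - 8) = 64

Step 1. [4*(((3*((-2*x) + 6)) - 6) - 8) = 64] divide by the outer 4. So div: ((3*((-2*x) + 6)) - 6) - 8 = 16.
Step 2. [((3*((-2*x) + 6)) - 6) - 8 = 16] -8 is outermost — add 8 both sides, so sub: (3*((-2*x) + 6)) - 6 = 24.
Step 3. [(3*((-2*x) + 6)) - 6 = 24] peel the -6: add 6 from each side ⇒ sub: 3*((-2*x) + 6) = 30.
Step 4. [3*((-2*x) + 6) = 30] leading coefficient 3: divide by 3 ⇒ div: (-2*x) + 6 = 10.
Step 5. [(-2*x) + 6 = 10] +6 is outermost — subtract 6 both sides, so sub: -2*x = 4.
Step 6. [-2*x = 4] -2·(inner) — divide through by -2. So div: x = -2.

Answer: x ∈ {-2}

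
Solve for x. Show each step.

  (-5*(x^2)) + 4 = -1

Step 1. [(-5*(x^2)) + 4 = -1] 4 comes off first (subtract 4), so sub: -5*(x^2) = -5.
Step 2. [-5*(x^2) = -5] divide by the outer -5 ⇒ div: x^2 = 1.
Step 3. [x^2 = 1] √ both sides: 1 ≥ 0 gives two branches ⇒ sqrt: x = 1 or -1.

Answer: x ∈ {-1, 1}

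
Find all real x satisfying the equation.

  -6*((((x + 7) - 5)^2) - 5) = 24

Step 1. [-6*((((x + 7) - 5)^2) - 5) = 24] -6 out front; divide by -6. So div: (((x + 7) - 5)^2) - 5 = -4.
Step 2. [(((x + 7) - 5)^2) - 5 = -4] add 5: x sits inside (… - 5) ⇒ sub: ((x + 7) - 5)^2 = 1.
Step 3. [((x + 7) - 5)^2 = 1] 1 ≥ 0, LHS is (·)² — take ±√. So sqrt: (x + 7) - 5 = 1 or -1.
Step 4. [(x + 7) - 5 = 1 or -1] 5 comes off first (add 5). So sub: x + 7 = 6 or 4.
Step 5. [x + 7 = 6 or 4] 7 comes off first (subtract 7). So sub: x = -1 or -3.

Answer: x ∈ {-3, -1}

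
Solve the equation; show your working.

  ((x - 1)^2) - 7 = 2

Step 1. [((x - 1)^2) - 7 = 2] peel the -7: add 7 from each side ⇒ sub: (x - 1)^2 = 9.
Step 2. [(x - 1)^2 = 9] 9 ≥ 0, LHS is (·)² — take ±√ ⇒ sqrt: x - 1 = 3 or -3.
Step 3. [x - 1 = 3 or -3] add 1: x sits inside (… - 1). So sub: x = 4 or -2.

Answer: x ∈ {-2, 4}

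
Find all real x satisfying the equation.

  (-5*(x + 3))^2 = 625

Step 1. [(-5*(x + 3))^2 = 625] 625 ≥ 0, LHS is (·)² — take ±√. So sqrt: -5*(x + 3) = 25 or -25.
Step 2. [-5*(x + 3) = 25 or -25] -5·(inner) — divide through by -5. So div: x + 3 = -5 or 5.
Step 3. [x + 3 = -5 or 5] 3 comes off first (subtract 3) ⇒ sub: x = -8 or 2.

Answer: x ∈ {-8, 2}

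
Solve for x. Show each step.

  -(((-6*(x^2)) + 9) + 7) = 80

Step 1. [-(((-6*(x^2)) + 9) + 7) = 80] LHS negated; negate both sides ⇒ neg: ((-6*(x^2)) + 9) + 7 = -80.
Step 2. [((-6*(x^2)) + 9) + 7 = -80] peel the +7: subtract 7 from each side, so sub: (-6*(x^2)) + 9 = -87.
Step 3. [(-6*(x^2)) + 9 = -87] the outer +9 inverts by subtracting 9, so sub: -6*(x^2) = -96.
Step 4. [-6*(x^2) = -96] -6 out front; divide by -6. So div: x^2 = 16.
Step 5. [x^2 = 16] √ both sides: 16 ≥ 0 gives two branches. So sqrt: x = 4 or -4.

Answer: x ∈ {-4, 4}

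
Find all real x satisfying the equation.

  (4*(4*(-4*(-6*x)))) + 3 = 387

Step 1. [(4*(4*(-4*(-6*x)))) + 3 = 387] subtract 3: x sits inside (… + 3), so sub: 4*(4*(-4*(-6*x))) = 384.
Step 2. [4*(4*(-4*(-6*x))) = 384] LHS = 4·(…); ÷4 both sides. So div: 4*(-4*(-6*x)) = 96.
Step 3. [4*(-4*(-6*x)) = 96] LHS = 4·(…); ÷4 both sides. So div: -4*(-6*x) = 24.
Step 4. [-4*(-6*x) = 24] LHS = -4·(…); ÷-4 both sides, so div: -6*x = -6.
Step 5. [-6*x = -6] leading coefficient -6: divide by -6. So div: x = 1.

Answer: x ∈ {1}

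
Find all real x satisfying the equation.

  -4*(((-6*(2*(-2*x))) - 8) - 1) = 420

Step 1. [-4*(((-6*(2*(-2*x))) - 8) - 1) = 420] leading coefficient -4: divide by -4. So div: ((-6*(2*(-2*x))) - 8) - 1 = -105.
Step 2. [((-6*(2*(-2*x))) - 8) - 1 = -105] add 1: x sits inside (… - 1), so sub: (-6*(2*(-2*x))) - 8 = -104.
Step 3. [(-6*(2*(-2*x))) - 8 = -104] peel the -8: add 8 from each side. So sub: -6*(2*(-2*x)) = -96.
Step 4. [-6*(2*(-2*x)) = -96] -6·(inner) — divide through by -6 ⇒ div: 2*(-2*x) = 16.
Step 5. [2*(-2*x) = 16] divide by the outer 2. So div: -2*x = 8.
Step 6. [-2*x = 8] -2 out front; divide by -2, so div: x = -4.

Answer: x ∈ {-4}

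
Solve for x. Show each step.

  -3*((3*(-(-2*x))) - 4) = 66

Step 1. [-3*((3*(-(-2*x))) - 4) = 66] leading coefficient -3: divide by -3, so div: (3*(-(-2*x))) - 4 = -22.
Step 2. [(3*(-(-2*x))) - 4 = -22] add 4: x sits inside (… - 4) ⇒ sub: 3*(-(-2*x)) = -18.
Step 3. [3*(-(-2*x)) = -18] 3 out front; divide by 3. So div: -(-2*x) = -6.
Step 4. [-(-2*x) = -6] leading − — multiply by −1, so neg: -2*x = 6.
Step 5. [-2*x = 6] -2·(inner) — divide through by -2 ⇒ div: x = -3.

Answer: x ∈ {-3}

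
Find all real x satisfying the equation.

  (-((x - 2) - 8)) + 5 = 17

Step 1. [(-((x - 2) - 8)) + 5 = 17] peel the +5: subtract 5 from each side. So sub: -((x - 2) - 8) = 12.
Step 2. [-((x - 2) - 8) = 12] LHS negated; negate both sides. So neg: (x - 2) - 8 = -12.
Step 3. [(x - 2) - 8 = -12] add 8: x sits inside (… - 8) ⇒ sub: x - 2 = -4.
Step 4. [x - 2 = -4] -2 is outermost — add 2 both sides ⇒ sub: x = -2.

Answer: x ∈ {-2}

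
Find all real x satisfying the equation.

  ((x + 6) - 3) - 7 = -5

Step 1. [((x + 6) - 3) - 7 = -5] add 7: x sits inside (… - 7), so sub: (x + 6) - 3 = 2.
Step 2. [(x + 6) - 3 = 2] 3 comes off first (add 3) ⇒ sub: x + 6 = 5.
Step 3. [x + 6 = 5] the outer +6 inverts by subtracting 6, so sub: x = -1.

Answer: x ∈ {-1}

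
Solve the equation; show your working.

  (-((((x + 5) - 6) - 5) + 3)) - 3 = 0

Step 1. [(-((((x + 5) - 6) - 5) + 3)) - 3 = 0] add 3: x sits inside (… - 3) ⇒ sub: -((((x + 5) - 6) - 5) + 3) = 3.
Step 2. [-((((x + 5) - 6) - 5) + 3) = 3] LHS negated; negate both sides. So neg: (((x + 5) - 6) - 5) + 3 = -3.
Step 3. [(((x + 5) - 6) - 5) + 3 = -3] the outer +3 inverts by subtracting 3 ⇒ sub: ((x + 5) - 6) - 5 = -6.
Step 4. [((x + 5) - 6) - 5 = -6] peel the -5: add 5 from each side, so sub: (x + 5) - 6 = -1.
Step 5. [(x + 5) - 6 = -1] 6 comes off first (add 6), so sub: x + 5 = 5.
Step 6. [x + 5 = 5] 5 comes off first (subtract 5) ⇒ sub: x = 0.

Answer: x ∈ {0}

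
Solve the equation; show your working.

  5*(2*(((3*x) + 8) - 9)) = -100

Step 1. [5*(2*(((3*x) + 8) - 9)) = -100] 5 out front; divide by 5, so div: 2*(((3*x) + 8) - 9) = -20.
Step 2. [2*(((3*x) + 8) - 9) = -20] LHS = 2·(…); ÷2 both sides. So div: ((3*x) + 8) - 9 = -10.
Step 3. [((3*x) + 8) - 9 = -10] add 9: x sits inside (… - 9) ⇒ sub: (3*x) + 8 = -1.
Step 4. [(3*x) + 8 = -1] 8 comes off first (subtract 8), so sub: 3*x = -9.
Step 5. [3*x = -9] divide by the outer 3, so div: x = -3.

Answer: x ∈ {-3}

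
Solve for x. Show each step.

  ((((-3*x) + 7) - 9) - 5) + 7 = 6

Step 1. [((((-3*x) + 7) - 9) - 5) + 7 = 6] subtract 7: x sits inside (… + 7), so sub: (((-3*x) + 7) - 9) - 5 = -1.
Step 2. [(((-3*x) + 7) - 9) - 5 = -1] 5 comes off first (add 5), so sub: ((-3*x) + 7) - 9 = 4.
Step 3. [((-3*x) + 7) - 9 = 4] the outer -9 inverts by adding 9 ⇒ sub: (-3*x) + 7 = 13.
Step 4. [(-3*x) + 7 = 13] the outer +7 inverts by subtracting 7 ⇒ sub: -3*x = 6.
Step 5. [-3*x = 6] divide by the outer -3, so div: x = -2.

Answer: x ∈ {-2}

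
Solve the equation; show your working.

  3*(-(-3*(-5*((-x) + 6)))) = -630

Step 1. [3*(-(-3*(-5*((-x) + 6)))) = -630] divide by the outer 3, so div: -(-3*(-5*((-x) + 6))) = -210.
Step 2. [-(-3*(-5*((-x) + 6))) = -210] LHS negated; negate both sides, so neg: -3*(-5*((-x) + 6)) = 210.
Step 3. [-3*(-5*((-x) + 6)) = 210] -3 out front; divide by -3 ⇒ div: -5*((-x) + 6) = -70.
Step 4. [-5*((-x) + 6) = -70] leading coefficient -5: divide by -5 ⇒ div: (-x) + 6 = 14.
Step 5. [(-x) + 6 = 14] +6 is outermost — subtract 6 both sides, so sub: -x = 8.
Step 6. [-x = 8] leading − — multiply by −1, so neg: x = -8.

Answer: x ∈ {-8}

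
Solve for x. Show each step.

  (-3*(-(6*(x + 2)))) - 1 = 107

Step 1. [(-3*(-(6*(x + 2)))) - 1 = 107] -1 is outermost — add 1 both sides ⇒ sub: -3*(-(6*(x + 2))) = 108.
Step 2. [-3*(-(6*(x + 2))) = 108] -3 out front; divide by -3. So div: -(6*(x + 2)) = -36.
Step 3. [-(6*(x + 2)) = -36] leading − — multiply by −1, so neg: 6*(x + 2) = 36.
Step 4. [6*(x + 2) = 36] 6 out front; divide by 6, so div: x + 2 = 6.
Step 5. [x + 2 = 6] 2 comes off first (subtract 2). So sub: x = 4.

Answer: x ∈ {4}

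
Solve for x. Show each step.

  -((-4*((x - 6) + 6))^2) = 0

Step 1. [-((-4*((x - 6) + 6))^2) = 0] leading − — multiply by −1 ⇒ neg: (-4*((x - 6) + 6))^2 = 0.
Step 2. [(-4*((x - 6) + 6))^2 = 0] √ both sides: 0 ≥ 0 gives two branches, so sqrt: -4*((x - 6) + 6) = 0.
Step 3. [-4*((x - 6) + 6) = 0] -4·(inner) — divide through by -4 ⇒ div: (x - 6) + 6 = 0.
Step 4. [(x - 6) + 6 = 0] subtract 6: x sits inside (… + 6). So sub: x - 6 = -6.
Step 5. [x - 6 = -6] peel the -6: add 6 from each side ⇒ sub: x = 0.

Answer: x ∈ {0}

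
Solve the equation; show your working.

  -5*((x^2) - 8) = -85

Step 1. [-5*((x^2) - 8) = -85] LHS = -5·(…); ÷-5 both sides, so div: (x^2) - 8 = 17.
Step 2. [(x^2) - 8 = 17] peel the -8: add 8 from each side. So sub: x^2 = 25.
Step 3. [x^2 = 25] √ both sides: 25 ≥ 0 gives two branches, so sqrt: x = 5 or -5.

Answer: x ∈ {-5, 5}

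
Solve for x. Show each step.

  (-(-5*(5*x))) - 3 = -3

Step 1. [(-(-5*(5*x))) - 3 = -3] -3 is outermost — add 3 both sides ⇒ sub: -(-5*(5*x)) = 0.
Step 2. [-(-5*(5*x)) = 0] flip signs both sides ⇒ neg: -5*(5*x) = 0.
Step 3. [-5*(5*x) = 0] leading coefficient -5: divide by -5 ⇒ div: 5*x = 0.
Step 4. [5*x = 0] 5·(inner) — divide through by 5, so div: x = 0.

Answer: x ∈ {0}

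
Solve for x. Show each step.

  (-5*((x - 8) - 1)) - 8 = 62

Step 1. [(-5*((x - 8) - 1)) - 8 = 62] add 8: x sits inside (… - 8), so sub: -5*((x - 8) - 1) = 70.
Step 2. [-5*((x - 8) - 1) = 70] LHS = -5·(…); ÷-5 both sides. So div: (x - 8) - 1 = -14.
Step 3. [(x - 8) - 1 = -14] peel the -1: add 1 from each side. So sub: x - 8 = -13.
Step 4. [x - 8 = -13] 8 comes off first (add 8), so sub: x = -5.

Answer: x ∈ {-5}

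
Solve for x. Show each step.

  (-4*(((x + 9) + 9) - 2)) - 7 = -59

Step 1. [(-4*(((x + 9) + 9) - 2)) - 7 = -59] the outer -7 inverts by adding 7. So sub: -4*(((x + 9) + 9) - 2) = -52.
Step 2. [-4*(((x + 9) + 9) - 2) = -52] leading coefficient -4: divide by -4, so div: ((x + 9) + 9) - 2 = 13.
Step 3. [((x + 9) + 9) - 2 = 13] -2 is outermost — add 2 both sides, so sub: (x + 9) + 9 = 15.
Step 4. [(x + 9) + 9 = 15] +9 is outermost — subtract 9 both sides ⇒ sub: x + 9 = 6.
Step 5. [x + 9 = 6] the outer +9 inverts by subtracting 9 ⇒ sub: x = -3.

Answer: x ∈ {-3}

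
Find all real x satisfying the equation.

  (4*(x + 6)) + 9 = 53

Step 1. [(4*(x + 6)) + 9 = 53] peel the +9: subtract 9 from each side, so sub: 4*(x + 6) = 44.
Step 2. [4*(x + 6) = 44] 4 out front; divide by 4 ⇒ div: x + 6 = 11.
Step 3. [x + 6 = 11] subtract 6: x sits inside (… + 6), so sub: x = 5.

Answer: x ∈ {5}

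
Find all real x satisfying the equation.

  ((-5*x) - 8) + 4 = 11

Step 1. [((-5*x) - 8) + 4 = 11] +4 is outermost — subtract 4 both sides. So sub: (-5*x) - 8 = 7.
Step 2. [(-5*x) - 8 = 7] 8 comes off first (add 8), so sub: -5*x = 15.
Step 3. [-5*x = 15] leading coefficient -5: divide by -5, so div: x = -3.

Answer: x ∈ {-3}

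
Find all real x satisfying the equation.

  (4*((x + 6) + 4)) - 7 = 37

Step 1. [(4*((x + 6) + 4)) - 7 = 37] -7 is outermost — add 7 both sides. So sub: 4*((x + 6) + 4) = 44.
Step 2. [4*((x + 6) + 4) = 44] leading coefficient 4: divide by 4 ⇒ div: (x + 6) + 4 = 11.
Step 3. [(x + 6) + 4 = 11] 4 comes off first (subtract 4). So sub: x + 6 = 7.
Step 4. [x + 6 = 7] peel the +6: subtract 6 from each side, so sub: x = 1.

Answer: x ∈ {1}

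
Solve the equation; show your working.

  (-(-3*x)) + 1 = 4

Step 1. [(-(-3*x)) + 1 = 4] subtract 1: x sits inside (… + 1). So sub: -(-3*x) = 3.
Step 2. [-(-3*x) = 3] flip signs both sides ⇒ neg: -3*x = -3.
Step 3. [-3*x = -3] LHS = -3·(…); ÷-3 both sides, so div: x = 1.

Answer: x ∈ {1}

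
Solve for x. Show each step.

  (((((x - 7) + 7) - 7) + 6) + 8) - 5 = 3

Step 1. [(((((x - 7) + 7) - 7) + 6) + 8) - 5 = 3] peel the -5: add 5 from each side. So sub: ((((x - 7) + 7) - 7) + 6) + 8 = 8.
Step 2. [((((x - 7) + 7) - 7) + 6) + 8 = 8] 8 comes off first (subtract 8) ⇒ sub: (((x - 7) + 7) - 7) + 6 = 0.
Step 3. [(((x - 7) + 7) - 7) + 6 = 0] the outer +6 inverts by subtracting 6 ⇒ sub: ((x - 7) + 7) - 7 = -6.
Step 4. [((x - 7) + 7) - 7 = -6] -7 is outermost — add 7 both sides. So sub: (x - 7) + 7 = 1.
Step 5. [(x - 7) + 7 = 1] the outer +7 inverts by subtracting 7 ⇒ sub: x - 7 = -6.
Step 6. [x - 7 = -6] add 7: x sits inside (… - 7) ⇒ sub: x = 1.

Answer: x ∈ {1}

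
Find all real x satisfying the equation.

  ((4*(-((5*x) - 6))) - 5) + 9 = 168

Step 1. [((4*(-((5*x) - 6))) - 5) + 9 = 168] peel the +9: subtract 9 from each side ⇒ sub: (4*(-((5*x) - 6))) - 5 = 159.
Step 2. [(4*(-((5*x) - 6))) - 5 = 159] add 5: x sits inside (… - 5), so sub: 4*(-((5*x) - 6)) = 164.
Step 3. [4*(-((5*x) - 6)) = 164] 4 out front; divide by 4, so div: -((5*x) - 6) = 41.
Step 4. [-((5*x) - 6) = 41] leading − — multiply by −1 ⇒ neg: (5*x) - 6 = -41.
Step 5. [(5*x) - 6 = -41] the outer -6 inverts by adding 6. So sub: 5*x = -35.
Step 6. [5*x = -35] divide by the outer 5. So div: x = -7.

Answer: x ∈ {-7}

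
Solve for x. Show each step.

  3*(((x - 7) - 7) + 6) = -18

Step 1. [3*(((x - 7) - 7) + 6) = -18] divide by the outer 3 ⇒ div: ((x - 7) - 7) + 6 = -6.
Step 2. [((x - 7) - 7) + 6 = -6] peel the +6: subtract 6 from each side ⇒ sub: (x - 7) - 7 = -12.
Step 3. [(x - 7) - 7 = -12] peel the -7: add 7 from each side, so sub: x - 7 = -5.
Step 4. [x - 7 = -5] add 7: x sits inside (… - 7). So sub: x = 2.

Answer: x ∈ {2}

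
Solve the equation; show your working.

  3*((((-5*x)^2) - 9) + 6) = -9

Step 1. [3*((((-5*x)^2) - 9) + 6) = -9] LHS = 3·(…); ÷3 both sides, so div: (((-5*x)^2) - 9) + 6 = -3.
Step 2. [(((-5*x)^2) - 9) + 6 = -3] 6 comes off first (subtract 6). So sub: ((-5*x)^2) - 9 = -9.
Step 3. [((-5*x)^2) - 9 = -9] -9 is outermost — add 9 both sides. So sub: (-5*x)^2 = 0.
Step 4. [(-5*x)^2 = 0] 0 ≥ 0, LHS is (·)² — take ±√ ⇒ sqrt: -5*x = 0.
Step 5. [-5*x = 0] leading coefficient -5: divide by -5. So div: x = 0.

Answer: x ∈ {0}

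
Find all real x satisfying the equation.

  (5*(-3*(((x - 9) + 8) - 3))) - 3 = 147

Step 1. [(5*(-3*(((x - 9) + 8) - 3))) - 3 = 147] peel the -3: add 3 from each side, so sub: 5*(-3*(((x - 9) + 8) - 3)) = 150.
Step 2. [5*(-3*(((x - 9) + 8) - 3)) = 150] LHS = 5·(…); ÷5 both sides. So div: -3*(((x - 9) + 8) - 3) = 30.
Step 3. [-3*(((x - 9) + 8) - 3) = 30] LHS = -3·(…); ÷-3 both sides, so div: ((x - 9) + 8) - 3 = -10.
Step 4. [((x - 9) + 8) - 3 = -10] peel the -3: add 3 from each side ⇒ sub: (x - 9) + 8 = -7.
Step 5. [(x - 9) + 8 = -7] +8 is outermost — subtract 8 both sides. So sub: x - 9 = -15.
Step 6. [x - 9 = -15] peel the -9: add 9 from each side. So sub: x = -6.

Answer: x ∈ {-6}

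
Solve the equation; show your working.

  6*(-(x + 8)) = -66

Step 1. [6*(-(x + 8)) = -66] 6 out front; divide by 6. So div: -(x + 8) = -11.
Step 2. [-(x + 8) = -11] leading − — multiply by −1. So neg: x + 8 = 11.
Step 3. [x + 8 = 11] the outer +8 inverts by subtracting 8, so sub: x = 3.

Answer: x ∈ {3}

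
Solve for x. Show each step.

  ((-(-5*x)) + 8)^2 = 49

Step 1. [((-(-5*x)) + 8)^2 = 49] √ both sides: 49 ≥ 0 gives two branches ⇒ sqrt: (-(-5*x)) + 8 = 7 or -7.
Step 2. [(-(-5*x)) + 8 = 7 or -7] 8 comes off first (subtract 8) ⇒ sub: -(-5*x) = -1 or -15.
Step 3. [-(-5*x) = -1 or -15] leading − — multiply by −1, so neg: -5*x = 1 or 15.
Step 4. [-5*x = 1 or 15] leading coefficient -5: divide by -5, so div: x = -1/5 or -3.

Answer: x ∈ {-3, -1/5}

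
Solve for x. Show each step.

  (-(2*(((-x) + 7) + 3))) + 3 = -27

Step 1. [(-(2*(((-x) + 7) + 3))) + 3 = -27] the outer +3 inverts by subtracting 3, so sub: -(2*(((-x) + 7) + 3)) = -30.
Step 2. [-(2*(((-x) + 7) + 3)) = -30] leading − — multiply by −1, so neg: 2*(((-x) + 7) + 3) = 30.
Step 3. [2*(((-x) + 7) + 3) = 30] LHS = 2·(…); ÷2 both sides. So div: ((-x) + 7) + 3 = 15.
Step 4. [((-x) + 7) + 3 = 15] the outer +3 inverts by subtracting 3. So sub: (-x) + 7 = 12.
Step 5. [(-x) + 7 = 12] subtract 7: x sits inside (… + 7) ⇒ sub: -x = 5.
Step 6. [-x = 5] LHS negated; negate both sides, so neg: x = -5.

Answer: x ∈ {-5}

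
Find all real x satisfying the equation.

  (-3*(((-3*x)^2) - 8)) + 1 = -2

Step 1. [(-3*(((-3*x)^2) - 8)) + 1 = -2] peel the +1: subtract 1 from each side, so sub: -3*(((-3*x)^2) - 8) = -3.
Step 2. [-3*(((-3*x)^2) - 8) = -3] divide by the outer -3, so div: ((-3*x)^2) - 8 = 1.
Step 3. [((-3*x)^2) - 8 = 1] add 8: x sits inside (… - 8) ⇒ sub: (-3*x)^2 = 9.
Step 4. [(-3*x)^2 = 9] 9 ≥ 0, LHS is (·)² — take ±√, so sqrt: -3*x = 3 or -3.
Step 5. [-3*x = 3 or -3] -3·(inner) — divide through by -3 ⇒ div: x = -1 or 1.

Answer: x ∈ {-1, 1}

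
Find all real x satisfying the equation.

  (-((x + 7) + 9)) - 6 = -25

Step 1. [(-((x + 7) + 9)) - 6 = -25] peel the -6: add 6 from each side ⇒ sub: -((x + 7) + 9) = -19.
Step 2. [-((x + 7) + 9) = -19] LHS negated; negate both sides, so neg: (x + 7) + 9 = 19.
Step 3. [(x + 7) + 9 = 19] peel the +9: subtract 9 from each side, so sub: x + 7 = 10.
Step 4. [x + 7 = 10] subtract 7: x sits inside (… + 7). So sub: x = 3.

Answer: x ∈ {3}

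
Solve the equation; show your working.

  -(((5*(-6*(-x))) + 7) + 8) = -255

Step 1. [-(((5*(-6*(-x))) + 7) + 8) = -255] LHS negated; negate both sides ⇒ neg: ((5*(-6*(-x))) + 7) + 8 = 255.
Step 2. [((5*(-6*(-x))) + 7) + 8 = 255] the outer +8 inverts by subtracting 8. So sub: (5*(-6*(-x))) + 7 = 247.
Step 3. [(5*(-6*(-x))) + 7 = 247] +7 is outermost — subtract 7 both sides, so sub: 5*(-6*(-x)) = 240.
Step 4. [5*(-6*(-x)) = 240] 5 out front; divide by 5. So div: -6*(-x) = 48.
Step 5. [-6*(-x) = 48] divide by the outer -6 ⇒ div: -x = -8.
Step 6. [-x = -8] LHS negated; negate both sides, so neg: x = 8.

Answer: x ∈ {8}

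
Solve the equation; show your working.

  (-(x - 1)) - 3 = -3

Step 1. [(-(x - 1)) - 3 = -3] peel the -3: add 3 from each side, so sub: -(x - 1) = 0.
Step 2. [-(x - 1) = 0] flip signs both sides ⇒ neg: x - 1 = 0.
Step 3. [x - 1 = 0] the outer -1 inverts by adding 1, so sub: x = 1.

Answer: x ∈ {1}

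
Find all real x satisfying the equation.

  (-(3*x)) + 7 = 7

Step 1. [(-(3*x)) + 7 = 7] subtract 7: x sits inside (… + 7), so sub: -(3*x) = 0.
Step 2. [-(3*x) = 0] flip signs both sides ⇒ neg: 3*x = 0.
Step 3. [3*x = 0] 3 out front; divide by 3, so div: x = 0.

Answer: x ∈ {0}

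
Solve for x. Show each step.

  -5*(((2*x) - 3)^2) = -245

Step 1. [-5*(((2*x) - 3)^2) = -245] divide by the outer -5 ⇒ div: ((2*x) - 3)^2 = 49.
Step 2. [((2*x) - 3)^2 = 49] LHS squared, RHS 49 ≥ 0: apply √ (±), so sqrt: (2*x) - 3 = 7 or -7.
Step 3. [(2*x) - 3 = 7 or -7] peel the -3: add 3 from each side, so sub: 2*x = 10 or -4.
Step 4. [2*x = 10 or -4] leading coefficient 2: divide by 2 ⇒ div: x = 5 or -2.

Answer: x ∈ {-2, 5}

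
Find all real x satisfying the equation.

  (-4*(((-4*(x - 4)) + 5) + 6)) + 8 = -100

Step 1. [(-4*(((-4*(x - 4)) + 5) + 6)) + 8 = -100] subtract 8: x sits inside (… + 8) ⇒ sub: -4*(((-4*(x - 4)) + 5) + 6) = -108.
Step 2. [-4*(((-4*(x - 4)) + 5) + 6) = -108] divide by the outer -4, so div: ((-4*(x - 4)) + 5) + 6 = 27.
Step 3. [((-4*(x - 4)) + 5) + 6 = 27] subtract 6: x sits inside (… + 6). So sub: (-4*(x - 4)) + 5 = 21.
Step 4. [(-4*(x - 4)) + 5 = 21] subtract 5: x sits inside (… + 5), so sub: -4*(x - 4) = 16.
Step 5. [-4*(x - 4) = 16] LHS = -4·(…); ÷-4 both sides, so div: x - 4 = -4.
Step 6. [x - 4 = -4] -4 is outermost — add 4 both sides ⇒ sub: x = 0.

Answer: x ∈ {0}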